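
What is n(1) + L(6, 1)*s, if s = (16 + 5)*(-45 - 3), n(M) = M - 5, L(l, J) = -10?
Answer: 10076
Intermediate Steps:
n(M) = -5 + M
s = -1008 (s = 21*(-48) = -1008)
n(1) + L(6, 1)*s = (-5 + 1) - 10*(-1008) = -4 + 10080 = 10076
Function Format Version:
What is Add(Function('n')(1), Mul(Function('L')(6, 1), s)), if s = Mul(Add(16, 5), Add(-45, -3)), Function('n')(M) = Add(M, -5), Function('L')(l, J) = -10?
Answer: 10076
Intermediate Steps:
Function('n')(M) = Add(-5, M)
s = -1008 (s = Mul(21, -48) = -1008)
Add(Function('n')(1), Mul(Function('L')(6, 1), s)) = Add(Add(-5, 1), Mul(-10, -1008)) = Add(-4, 10080) = 10076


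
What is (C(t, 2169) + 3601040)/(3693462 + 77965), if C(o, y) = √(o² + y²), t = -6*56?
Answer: 3601040/3771427 + 3*√535273/3771427 ≈ 0.95540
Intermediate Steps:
t = -336
(C(t, 2169) + 3601040)/(3693462 + 77965) = (√((-336)² + 2169²) + 3601040)/(3693462 + 77965) = (√(112896 + 4704561) + 3601040)/3771427 = (√4817457 + 3601040)*(1/3771427) = (3*√535273 + 3601040)*(1/3771427) = (3601040 + 3*√535273)*(1/3771427) = 3601040/3771427 + 3*√535273/3771427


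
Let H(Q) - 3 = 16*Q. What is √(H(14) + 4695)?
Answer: √4922 ≈ 70.157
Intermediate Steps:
H(Q) = 3 + 16*Q
√(H(14) + 4695) = √((3 + 16*14) + 4695) = √((3 + 224) + 4695) = √(227 + 4695) = √4922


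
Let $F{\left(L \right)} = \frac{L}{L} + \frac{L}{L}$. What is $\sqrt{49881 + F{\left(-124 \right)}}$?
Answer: $\sqrt{49883} \approx 223.34$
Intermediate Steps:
$F{\left(L \right)} = 2$ ($F{\left(L \right)} = 1 + 1 = 2$)
$\sqrt{49881 + F{\left(-124 \right)}} = \sqrt{49881 + 2} = \sqrt{49883}$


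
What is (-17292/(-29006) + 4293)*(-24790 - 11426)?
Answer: -2255171225400/14503 ≈ -1.5550e+8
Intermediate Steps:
(-17292/(-29006) + 4293)*(-24790 - 11426) = (-17292*(-1/29006) + 4293)*(-36216) = (8646/14503 + 4293)*(-36216) = (62270025/14503)*(-36216) = -2255171225400/14503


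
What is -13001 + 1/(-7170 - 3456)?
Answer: -138148627/10626 ≈ -13001.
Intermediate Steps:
-13001 + 1/(-7170 - 3456) = -13001 + 1/(-10626) = -13001 - 1/10626 = -138148627/10626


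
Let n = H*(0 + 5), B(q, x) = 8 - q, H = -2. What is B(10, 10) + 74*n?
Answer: -742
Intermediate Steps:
n = -10 (n = -2*(0 + 5) = -2*5 = -10)
B(10, 10) + 74*n = (8 - 1*10) + 74*(-10) = (8 - 10) - 740 = -2 - 740 = -742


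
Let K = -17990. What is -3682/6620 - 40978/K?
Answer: 1464537/850670 ≈ 1.7216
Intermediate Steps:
-3682/6620 - 40978/K = -3682/6620 - 40978/(-17990) = -3682*1/6620 - 40978*(-1/17990) = -1841/3310 + 2927/1285 = 1464537/850670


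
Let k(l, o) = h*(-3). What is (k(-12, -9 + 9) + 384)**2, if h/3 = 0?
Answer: 147456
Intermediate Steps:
h = 0 (h = 3*0 = 0)
k(l, o) = 0 (k(l, o) = 0*(-3) = 0)
(k(-12, -9 + 9) + 384)**2 = (0 + 384)**2 = 384**2 = 147456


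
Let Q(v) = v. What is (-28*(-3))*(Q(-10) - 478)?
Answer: -40992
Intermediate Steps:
(-28*(-3))*(Q(-10) - 478) = (-28*(-3))*(-10 - 478) = 84*(-488) = -40992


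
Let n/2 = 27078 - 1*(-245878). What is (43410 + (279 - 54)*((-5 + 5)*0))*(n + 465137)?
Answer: 43889637090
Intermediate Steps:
n = 545912 (n = 2*(27078 - 1*(-245878)) = 2*(27078 + 245878) = 2*272956 = 545912)
(43410 + (279 - 54)*((-5 + 5)*0))*(n + 465137) = (43410 + (279 - 54)*((-5 + 5)*0))*(545912 + 465137) = (43410 + 225*(0*0))*1011049 = (43410 + 225*0)*1011049 = (43410 + 0)*1011049 = 43410*1011049 = 43889637090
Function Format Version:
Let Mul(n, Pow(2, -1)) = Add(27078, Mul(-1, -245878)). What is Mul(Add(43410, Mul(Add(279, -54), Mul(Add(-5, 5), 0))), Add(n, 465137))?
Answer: 43889637090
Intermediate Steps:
n = 545912 (n = Mul(2, Add(27078, Mul(-1, -245878))) = Mul(2, Add(27078, 245878)) = Mul(2, 272956) = 545912)
Mul(Add(43410, Mul(Add(279, -54), Mul(Add(-5, 5), 0))), Add(n, 465137)) = Mul(Add(43410, Mul(Add(279, -54), Mul(Add(-5, 5), 0))), Add(545912, 465137)) = Mul(Add(43410, Mul(225, Mul(0, 0))), 1011049) = Mul(Add(43410, Mul(225, 0)), 1011049) = Mul(Add(43410, 0), 1011049) = Mul(43410, 1011049) = 43889637090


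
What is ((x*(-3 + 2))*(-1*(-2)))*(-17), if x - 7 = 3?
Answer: 340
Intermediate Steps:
x = 10 (x = 7 + 3 = 10)
((x*(-3 + 2))*(-1*(-2)))*(-17) = ((10*(-3 + 2))*(-1*(-2)))*(-17) = ((10*(-1))*2)*(-17) = -10*2*(-17) = -20*(-17) = 340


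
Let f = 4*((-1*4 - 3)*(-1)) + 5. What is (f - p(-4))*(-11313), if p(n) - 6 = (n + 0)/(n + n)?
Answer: -599589/2 ≈ -2.9979e+5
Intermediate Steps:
p(n) = 13/2 (p(n) = 6 + (n + 0)/(n + n) = 6 + n/((2*n)) = 6 + n*(1/(2*n)) = 6 + ½ = 13/2)
f = 33 (f = 4*((-4 - 3)*(-1)) + 5 = 4*(-7*(-1)) + 5 = 4*7 + 5 = 28 + 5 = 33)
(f - p(-4))*(-11313) = (33 - 1*13/2)*(-11313) = (33 - 13/2)*(-11313) = (53/2)*(-11313) = -599589/2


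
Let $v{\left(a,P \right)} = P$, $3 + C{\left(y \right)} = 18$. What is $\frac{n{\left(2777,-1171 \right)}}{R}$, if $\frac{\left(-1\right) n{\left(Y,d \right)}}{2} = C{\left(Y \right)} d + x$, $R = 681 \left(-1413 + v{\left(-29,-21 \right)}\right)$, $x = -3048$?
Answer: $- \frac{6871}{162759} \approx -0.042216$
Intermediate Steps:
$C{\left(y \right)} = 15$ ($C{\left(y \right)} = -3 + 18 = 15$)
$R = -976554$ ($R = 681 \left(-1413 - 21\right) = 681 \left(-1434\right) = -976554$)
$n{\left(Y,d \right)} = 6096 - 30 d$ ($n{\left(Y,d \right)} = - 2 \left(15 d - 3048\right) = - 2 \left(-3048 + 15 d\right) = 6096 - 30 d$)
$\frac{n{\left(2777,-1171 \right)}}{R} = \frac{6096 - -35130}{-976554} = \left(6096 + 35130\right) \left(- \frac{1}{976554}\right) = 41226 \left(- \frac{1}{976554}\right) = - \frac{6871}{162759}$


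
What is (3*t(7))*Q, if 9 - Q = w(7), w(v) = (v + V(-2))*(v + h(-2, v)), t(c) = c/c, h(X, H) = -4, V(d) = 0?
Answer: -36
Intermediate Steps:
t(c) = 1
w(v) = v*(-4 + v) (w(v) = (v + 0)*(v - 4) = v*(-4 + v))
Q = -12 (Q = 9 - 7*(-4 + 7) = 9 - 7*3 = 9 - 1*21 = 9 - 21 = -12)
(3*t(7))*Q = (3*1)*(-12) = 3*(-12) = -36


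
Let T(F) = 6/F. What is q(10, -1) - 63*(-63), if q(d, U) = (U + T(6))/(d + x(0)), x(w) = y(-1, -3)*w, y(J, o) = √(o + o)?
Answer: 3969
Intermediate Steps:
y(J, o) = √2*√o (y(J, o) = √(2*o) = √2*√o)
x(w) = I*w*√6 (x(w) = (√2*√(-3))*w = (√2*(I*√3))*w = (I*√6)*w = I*w*√6)
q(d, U) = (1 + U)/d (q(d, U) = (U + 6/6)/(d + I*0*√6) = (U + 6*(⅙))/(d + 0) = (U + 1)/d = (1 + U)/d)
q(10, -1) - 63*(-63) = (1 - 1)/10 - 63*(-63) = (⅒)*0 + 3969 = 0 + 3969 = 3969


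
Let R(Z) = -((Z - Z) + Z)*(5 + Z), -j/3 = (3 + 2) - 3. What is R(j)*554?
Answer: -3324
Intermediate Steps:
j = -6 (j = -3*((3 + 2) - 3) = -3*(5 - 3) = -3*2 = -6)
R(Z) = -Z*(5 + Z) (R(Z) = -(0 + Z)*(5 + Z) = -Z*(5 + Z))
R(j)*554 = -1*(-6)*(5 - 6)*554 = -1*(-6)*(-1)*554 = -6*554 = -3324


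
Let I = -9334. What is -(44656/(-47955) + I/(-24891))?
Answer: 221306842/397882635 ≈ 0.55621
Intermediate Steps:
-(44656/(-47955) + I/(-24891)) = -(44656/(-47955) - 9334/(-24891)) = -(44656*(-1/47955) - 9334*(-1/24891)) = -(-44656/47955 + 9334/24891) = -1*(-221306842/397882635) = 221306842/397882635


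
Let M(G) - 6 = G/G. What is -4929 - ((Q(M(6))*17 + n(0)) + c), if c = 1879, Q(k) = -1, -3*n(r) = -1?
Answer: -20374/3 ≈ -6791.3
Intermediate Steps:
M(G) = 7 (M(G) = 6 + G/G = 6 + 1 = 7)
n(r) = ⅓ (n(r) = -⅓*(-1) = ⅓)
-4929 - ((Q(M(6))*17 + n(0)) + c) = -4929 - ((-1*17 + ⅓) + 1879) = -4929 - ((-17 + ⅓) + 1879) = -4929 - (-50/3 + 1879) = -4929 - 1*5587/3 = -4929 - 5587/3 = -20374/3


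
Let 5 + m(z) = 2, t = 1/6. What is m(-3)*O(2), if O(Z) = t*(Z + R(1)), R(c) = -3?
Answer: ½ ≈ 0.50000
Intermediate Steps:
t = ⅙ (t = 1*(⅙) = ⅙ ≈ 0.16667)
m(z) = -3 (m(z) = -5 + 2 = -3)
O(Z) = -½ + Z/6 (O(Z) = (Z - 3)/6 = (-3 + Z)/6 = -½ + Z/6)
m(-3)*O(2) = -3*(-½ + (⅙)*2) = -3*(-½ + ⅓) = -3*(-⅙) = ½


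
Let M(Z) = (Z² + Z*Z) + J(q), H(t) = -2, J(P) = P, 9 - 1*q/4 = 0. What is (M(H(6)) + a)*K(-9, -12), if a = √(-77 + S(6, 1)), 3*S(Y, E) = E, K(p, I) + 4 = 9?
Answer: 220 + 5*I*√690/3 ≈ 220.0 + 43.78*I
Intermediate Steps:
q = 36 (q = 36 - 4*0 = 36 + 0 = 36)
K(p, I) = 5 (K(p, I) = -4 + 9 = 5)
S(Y, E) = E/3
a = I*√690/3 (a = √(-77 + (⅓)*1) = √(-77 + ⅓) = √(-230/3) = I*√690/3 ≈ 8.756*I)
M(Z) = 36 + 2*Z² (M(Z) = (Z² + Z*Z) + 36 = (Z² + Z²) + 36 = 2*Z² + 36 = 36 + 2*Z²)
(M(H(6)) + a)*K(-9, -12) = ((36 + 2*(-2)²) + I*√690/3)*5 = ((36 + 2*4) + I*√690/3)*5 = ((36 + 8) + I*√690/3)*5 = (44 + I*√690/3)*5 = 220 + 5*I*√690/3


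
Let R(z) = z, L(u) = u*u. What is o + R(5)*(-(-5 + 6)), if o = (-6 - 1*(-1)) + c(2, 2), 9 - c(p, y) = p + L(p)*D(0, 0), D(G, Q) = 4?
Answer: -19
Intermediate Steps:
L(u) = u²
c(p, y) = 9 - p - 4*p² (c(p, y) = 9 - (p + p²*4) = 9 - (p + 4*p²) = 9 + (-p - 4*p²) = 9 - p - 4*p²)
o = -14 (o = (-6 - 1*(-1)) + (9 - 1*2 - 4*2²) = (-6 + 1) + (9 - 2 - 4*4) = -5 + (9 - 2 - 16) = -5 - 9 = -14)
o + R(5)*(-(-5 + 6)) = -14 + 5*(-(-5 + 6)) = -14 + 5*(-1*1) = -14 + 5*(-1) = -14 - 5 = -19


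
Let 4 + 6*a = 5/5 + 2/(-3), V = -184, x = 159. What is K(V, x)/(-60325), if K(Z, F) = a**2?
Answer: -121/19545300 ≈ -6.1907e-6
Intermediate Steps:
a = -11/18 (a = -2/3 + (5/5 + 2/(-3))/6 = -2/3 + (5*(1/5) + 2*(-1/3))/6 = -2/3 + (1 - 2/3)/6 = -2/3 + (1/6)*(1/3) = -2/3 + 1/18 = -11/18 ≈ -0.61111)
K(Z, F) = 121/324 (K(Z, F) = (-11/18)**2 = 121/324)
K(V, x)/(-60325) = (121/324)/(-60325) = (121/324)*(-1/60325) = -121/19545300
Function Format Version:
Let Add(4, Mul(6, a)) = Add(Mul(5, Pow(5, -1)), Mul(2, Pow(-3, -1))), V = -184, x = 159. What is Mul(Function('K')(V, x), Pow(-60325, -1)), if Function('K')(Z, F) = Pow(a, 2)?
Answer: Rational(-121, 19545300) ≈ -6.1907e-6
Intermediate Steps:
a = Rational(-11, 18) (a = Add(Rational(-2, 3), Mul(Rational(1, 6), Add(Mul(5, Pow(5, -1)), Mul(2, Pow(-3, -1))))) = Add(Rational(-2, 3), Mul(Rational(1, 6), Add(Mul(5, Rational(1, 5)), Mul(2, Rational(-1, 3))))) = Add(Rational(-2, 3), Mul(Rational(1, 6), Add(1, Rational(-2, 3)))) = Add(Rational(-2, 3), Mul(Rational(1, 6), Rational(1, 3))) = Add(Rational(-2, 3), Rational(1, 18)) = Rational(-11, 18) ≈ -0.61111)
Function('K')(Z, F) = Rational(121, 324) (Function('K')(Z, F) = Pow(Rational(-11, 18), 2) = Rational(121, 324))
Mul(Function('K')(V, x), Pow(-60325, -1)) = Mul(Rational(121, 324), Pow(-60325, -1)) = Mul(Rational(121, 324), Rational(-1, 60325)) = Rational(-121, 19545300)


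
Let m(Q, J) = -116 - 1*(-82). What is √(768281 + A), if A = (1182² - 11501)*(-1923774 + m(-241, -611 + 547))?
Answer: I*√2665671844103 ≈ 1.6327e+6*I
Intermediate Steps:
m(Q, J) = -34 (m(Q, J) = -116 + 82 = -34)
A = -2665672612384 (A = (1182² - 11501)*(-1923774 - 34) = (1397124 - 11501)*(-1923808) = 1385623*(-1923808) = -2665672612384)
√(768281 + A) = √(768281 - 2665672612384) = √(-2665671844103) = I*√2665671844103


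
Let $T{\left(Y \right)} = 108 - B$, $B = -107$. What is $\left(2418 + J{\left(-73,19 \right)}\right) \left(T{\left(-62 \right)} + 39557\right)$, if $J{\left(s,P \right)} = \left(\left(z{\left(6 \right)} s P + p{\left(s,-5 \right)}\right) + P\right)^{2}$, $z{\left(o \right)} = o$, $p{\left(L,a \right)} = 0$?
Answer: $2741970252244$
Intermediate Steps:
$T{\left(Y \right)} = 215$ ($T{\left(Y \right)} = 108 - -107 = 108 + 107 = 215$)
$J{\left(s,P \right)} = \left(P + 6 P s\right)^{2}$ ($J{\left(s,P \right)} = \left(\left(6 s P + 0\right) + P\right)^{2} = \left(\left(6 P s + 0\right) + P\right)^{2} = \left(6 P s + P\right)^{2} = \left(P + 6 P s\right)^{2}$)
$\left(2418 + J{\left(-73,19 \right)}\right) \left(T{\left(-62 \right)} + 39557\right) = \left(2418 + 19^{2} \left(1 + 6 \left(-73\right)\right)^{2}\right) \left(215 + 39557\right) = \left(2418 + 361 \left(1 - 438\right)^{2}\right) 39772 = \left(2418 + 361 \left(-437\right)^{2}\right) 39772 = \left(2418 + 361 \cdot 190969\right) 39772 = \left(2418 + 68939809\right) 39772 = 68942227 \cdot 39772 = 2741970252244$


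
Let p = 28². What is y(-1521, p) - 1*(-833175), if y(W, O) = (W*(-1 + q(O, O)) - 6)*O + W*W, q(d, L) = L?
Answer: -930557400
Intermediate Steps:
p = 784
y(W, O) = W² + O*(-6 + W*(-1 + O)) (y(W, O) = (W*(-1 + O) - 6)*O + W*W = (-6 + W*(-1 + O))*O + W² = O*(-6 + W*(-1 + O)) + W² = W² + O*(-6 + W*(-1 + O)))
y(-1521, p) - 1*(-833175) = ((-1521)² - 6*784 - 1521*784² - 1*784*(-1521)) - 1*(-833175) = (2313441 - 4704 - 1521*614656 + 1192464) + 833175 = (2313441 - 4704 - 934891776 + 1192464) + 833175 = -931390575 + 833175 = -930557400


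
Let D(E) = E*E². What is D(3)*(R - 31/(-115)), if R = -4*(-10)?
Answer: 125037/115 ≈ 1087.3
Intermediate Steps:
D(E) = E³
R = 40
D(3)*(R - 31/(-115)) = 3³*(40 - 31/(-115)) = 27*(40 - 31*(-1/115)) = 27*(40 + 31/115) = 27*(4631/115) = 125037/115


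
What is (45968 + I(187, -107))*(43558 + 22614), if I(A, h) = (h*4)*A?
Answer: -2254347696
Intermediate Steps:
I(A, h) = 4*A*h (I(A, h) = (4*h)*A = 4*A*h)
(45968 + I(187, -107))*(43558 + 22614) = (45968 + 4*187*(-107))*(43558 + 22614) = (45968 - 80036)*66172 = -34068*66172 = -2254347696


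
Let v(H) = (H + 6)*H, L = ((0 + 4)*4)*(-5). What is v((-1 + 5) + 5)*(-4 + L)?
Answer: -11340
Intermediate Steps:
L = -80 (L = (4*4)*(-5) = 16*(-5) = -80)
v(H) = H*(6 + H) (v(H) = (6 + H)*H = H*(6 + H))
v((-1 + 5) + 5)*(-4 + L) = (((-1 + 5) + 5)*(6 + ((-1 + 5) + 5)))*(-4 - 80) = ((4 + 5)*(6 + (4 + 5)))*(-84) = (9*(6 + 9))*(-84) = (9*15)*(-84) = 135*(-84) = -11340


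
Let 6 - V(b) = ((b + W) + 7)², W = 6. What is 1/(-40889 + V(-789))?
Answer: -1/643059 ≈ -1.5551e-6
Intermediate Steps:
V(b) = 6 - (13 + b)² (V(b) = 6 - ((b + 6) + 7)² = 6 - ((6 + b) + 7)² = 6 - (13 + b)²)
1/(-40889 + V(-789)) = 1/(-40889 + (6 - (13 - 789)²)) = 1/(-40889 + (6 - 1*(-776)²)) = 1/(-40889 + (6 - 1*602176)) = 1/(-40889 + (6 - 602176)) = 1/(-40889 - 602170) = 1/(-643059) = -1/643059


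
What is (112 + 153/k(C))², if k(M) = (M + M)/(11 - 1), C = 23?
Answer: 11162281/529 ≈ 21101.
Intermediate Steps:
k(M) = M/5 (k(M) = (2*M)/10 = (2*M)*(⅒) = M/5)
(112 + 153/k(C))² = (112 + 153/(((⅕)*23)))² = (112 + 153/(23/5))² = (112 + 153*(5/23))² = (112 + 765/23)² = (3341/23)² = 11162281/529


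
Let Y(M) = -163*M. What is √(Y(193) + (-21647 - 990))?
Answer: 28*I*√69 ≈ 232.59*I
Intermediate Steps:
√(Y(193) + (-21647 - 990)) = √(-163*193 + (-21647 - 990)) = √(-31459 - 22637) = √(-54096) = 28*I*√69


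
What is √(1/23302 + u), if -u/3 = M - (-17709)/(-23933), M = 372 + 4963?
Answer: I*√4977097125947668113938/557686766 ≈ 126.5*I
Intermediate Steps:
M = 5335
u = -382994538/23933 (u = -3*(5335 - (-17709)/(-23933)) = -3*(5335 - (-17709)*(-1)/23933) = -3*(5335 - 1*17709/23933) = -3*(5335 - 17709/23933) = -3*127664846/23933 = -382994538/23933 ≈ -16003.)
√(1/23302 + u) = √(1/23302 - 382994538/23933) = √(-8924538700543/557686766) = I*√4977097125947668113938/557686766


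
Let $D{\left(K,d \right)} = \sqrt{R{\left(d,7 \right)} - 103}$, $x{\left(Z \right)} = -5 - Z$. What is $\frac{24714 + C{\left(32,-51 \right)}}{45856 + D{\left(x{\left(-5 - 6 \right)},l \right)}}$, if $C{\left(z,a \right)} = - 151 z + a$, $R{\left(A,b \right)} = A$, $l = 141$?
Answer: $\frac{454685168}{1051386349} - \frac{19831 \sqrt{38}}{2102772698} \approx 0.4324$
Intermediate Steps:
$D{\left(K,d \right)} = \sqrt{-103 + d}$ ($D{\left(K,d \right)} = \sqrt{d - 103} = \sqrt{-103 + d}$)
$C{\left(z,a \right)} = a - 151 z$
$\frac{24714 + C{\left(32,-51 \right)}}{45856 + D{\left(x{\left(-5 - 6 \right)},l \right)}} = \frac{24714 - 4883}{45856 + \sqrt{-103 + 141}} = \frac{24714 - 4883}{45856 + \sqrt{38}} = \frac{19831}{45856 + \sqrt{38}}$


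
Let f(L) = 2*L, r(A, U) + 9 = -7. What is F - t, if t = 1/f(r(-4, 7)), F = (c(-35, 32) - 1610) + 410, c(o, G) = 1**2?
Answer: -38367/32 ≈ -1199.0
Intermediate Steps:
r(A, U) = -16 (r(A, U) = -9 - 7 = -16)
c(o, G) = 1
F = -1199 (F = (1 - 1610) + 410 = -1609 + 410 = -1199)
t = -1/32 (t = 1/(2*(-16)) = 1/(-32) = -1/32 ≈ -0.031250)
F - t = -1199 - 1*(-1/32) = -1199 + 1/32 = -38367/32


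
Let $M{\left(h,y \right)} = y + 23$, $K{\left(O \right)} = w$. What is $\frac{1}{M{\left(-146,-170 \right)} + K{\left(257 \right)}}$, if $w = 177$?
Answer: $\frac{1}{30} \approx 0.033333$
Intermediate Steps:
$K{\left(O \right)} = 177$
$M{\left(h,y \right)} = 23 + y$
$\frac{1}{M{\left(-146,-170 \right)} + K{\left(257 \right)}} = \frac{1}{\left(23 - 170\right) + 177} = \frac{1}{-147 + 177} = \frac{1}{30}$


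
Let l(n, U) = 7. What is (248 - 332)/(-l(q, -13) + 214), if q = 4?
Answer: -28/69 ≈ -0.40580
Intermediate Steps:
(248 - 332)/(-l(q, -13) + 214) = (248 - 332)/(-1*7 + 214) = -84/(-7 + 214) = -84/207 = -84*1/207 = -28/69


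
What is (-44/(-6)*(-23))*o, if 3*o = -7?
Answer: 3542/9 ≈ 393.56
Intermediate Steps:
o = -7/3 (o = (⅓)*(-7) = -7/3 ≈ -2.3333)
(-44/(-6)*(-23))*o = (-44/(-6)*(-23))*(-7/3) = (-44*(-⅙)*(-23))*(-7/3) = ((22/3)*(-23))*(-7/3) = -506/3*(-7/3) = 3542/9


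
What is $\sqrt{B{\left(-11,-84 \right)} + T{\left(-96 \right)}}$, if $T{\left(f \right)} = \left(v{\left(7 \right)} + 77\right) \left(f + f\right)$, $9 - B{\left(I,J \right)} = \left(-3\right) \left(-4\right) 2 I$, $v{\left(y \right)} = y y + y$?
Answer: $3 i \sqrt{2807} \approx 158.94 i$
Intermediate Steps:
$v{\left(y \right)} = y + y^{2}$ ($v{\left(y \right)} = y^{2} + y = y + y^{2}$)
$B{\left(I,J \right)} = 9 - 24 I$ ($B{\left(I,J \right)} = 9 - \left(-3\right) \left(-4\right) 2 I = 9 - 12 \cdot 2 I = 9 - 24 I$)
$T{\left(f \right)} = 266 f$ ($T{\left(f \right)} = \left(7 \left(1 + 7\right) + 77\right) \left(f + f\right) = \left(7 \cdot 8 + 77\right) 2 f = \left(56 + 77\right) 2 f = 133 \cdot 2 f = 266 f$)
$\sqrt{B{\left(-11,-84 \right)} + T{\left(-96 \right)}} = \sqrt{\left(9 - -264\right) + 266 \left(-96\right)} = \sqrt{\left(9 + 264\right) - 25536} = \sqrt{273 - 25536} = \sqrt{-25263} = 3 i \sqrt{2807}$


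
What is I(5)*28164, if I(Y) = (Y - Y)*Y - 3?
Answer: -84492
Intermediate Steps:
I(Y) = -3 (I(Y) = 0*Y - 3 = 0 - 3 = -3)
I(5)*28164 = -3*28164 = -84492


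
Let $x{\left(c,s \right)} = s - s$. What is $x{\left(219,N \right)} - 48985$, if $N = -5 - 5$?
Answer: $-48985$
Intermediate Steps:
$N = -10$ ($N = -5 - 5 = -10$)
$x{\left(c,s \right)} = 0$
$x{\left(219,N \right)} - 48985 = 0 - 48985 = -48985$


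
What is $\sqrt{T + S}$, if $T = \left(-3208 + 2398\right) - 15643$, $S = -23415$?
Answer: $2 i \sqrt{9967} \approx 199.67 i$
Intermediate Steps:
$T = -16453$ ($T = -810 - 15643 = -16453$)
$\sqrt{T + S} = \sqrt{-16453 - 23415} = \sqrt{-39868} = 2 i \sqrt{9967}$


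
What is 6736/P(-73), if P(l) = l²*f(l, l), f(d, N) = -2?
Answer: -3368/5329 ≈ -0.63201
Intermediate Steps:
P(l) = -2*l² (P(l) = l²*(-2) = -2*l²)
6736/P(-73) = 6736/((-2*(-73)²)) = 6736/((-2*5329)) = 6736/(-10658) = 6736*(-1/10658) = -3368/5329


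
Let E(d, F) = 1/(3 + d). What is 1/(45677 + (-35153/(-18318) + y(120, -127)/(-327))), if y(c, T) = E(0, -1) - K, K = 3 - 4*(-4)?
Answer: 5989986/273616427489 ≈ 2.1892e-5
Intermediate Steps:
K = 19 (K = 3 + 16 = 19)
y(c, T) = -56/3 (y(c, T) = 1/(3 + 0) - 1*19 = 1/3 - 19 = ⅓ - 19 = -56/3)
1/(45677 + (-35153/(-18318) + y(120, -127)/(-327))) = 1/(45677 + (-35153/(-18318) - 56/3/(-327))) = 1/(45677 + (-35153*(-1/18318) - 56/3*(-1/327))) = 1/(45677 + (35153/18318 + 56/981)) = 1/(45677 + 11836967/5989986) = 1/(273616427489/5989986) = 5989986/273616427489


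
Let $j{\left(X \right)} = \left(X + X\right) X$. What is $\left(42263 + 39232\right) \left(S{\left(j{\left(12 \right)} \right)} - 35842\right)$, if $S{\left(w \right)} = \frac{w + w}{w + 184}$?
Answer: $- \frac{172329815970}{59} \approx -2.9208 \cdot 10^{9}$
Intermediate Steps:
$j{\left(X \right)} = 2 X^{2}$ ($j{\left(X \right)} = 2 X X = 2 X^{2}$)
$S{\left(w \right)} = \frac{2 w}{184 + w}$
$\left(42263 + 39232\right) \left(S{\left(j{\left(12 \right)} \right)} - 35842\right) = \left(42263 + 39232\right) \left(\frac{2 \cdot 2 \cdot 12^{2}}{184 + 2 \cdot 12^{2}} - 35842\right) = 81495 \left(\frac{2 \cdot 2 \cdot 144}{184 + 2 \cdot 144} - 35842\right) = 81495 \left(2 \cdot 288 \frac{1}{184 + 288} - 35842\right) = 81495 \left(2 \cdot 288 \cdot \frac{1}{472} - 35842\right) = 81495 \left(\frac{72}{59} - 35842\right) = 81495 \left(- \frac{2114606}{59}\right) = - \frac{172329815970}{59}$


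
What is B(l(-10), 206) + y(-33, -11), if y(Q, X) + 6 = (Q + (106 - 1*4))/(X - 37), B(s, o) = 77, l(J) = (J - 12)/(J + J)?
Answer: 1113/16 ≈ 69.563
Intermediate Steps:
l(J) = (-12 + J)/(2*J) (l(J) = (-12 + J)/((2*J)) = (-12 + J)*(1/(2*J)) = (-12 + J)/(2*J))
y(Q, X) = -6 + (102 + Q)/(-37 + X) (y(Q, X) = -6 + (Q + (106 - 1*4))/(X - 37) = -6 + (Q + (106 - 4))/(-37 + X) = -6 + (Q + 102)/(-37 + X) = -6 + (102 + Q)/(-37 + X))
B(l(-10), 206) + y(-33, -11) = 77 + (324 - 33 - 6*(-11))/(-37 - 11) = 77 + (324 - 33 + 66)/(-48) = 77 - 1/48*357 = 77 - 119/16 = 1113/16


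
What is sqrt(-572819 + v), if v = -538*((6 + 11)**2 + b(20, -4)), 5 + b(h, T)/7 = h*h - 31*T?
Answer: 3*I*sqrt(298095) ≈ 1637.9*I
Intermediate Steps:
b(h, T) = -35 - 217*T + 7*h**2 (b(h, T) = -35 + 7*(h*h - 31*T) = -35 + 7*(h**2 - 31*T) = -35 + (-217*T + 7*h**2) = -35 - 217*T + 7*h**2)
v = -2110036 (v = -538*((6 + 11)**2 + (-35 - 217*(-4) + 7*20**2)) = -538*(17**2 + (-35 + 868 + 7*400)) = -538*(289 + (-35 + 868 + 2800)) = -538*(289 + 3633) = -538*3922 = -2110036)
sqrt(-572819 + v) = sqrt(-572819 - 2110036) = sqrt(-2682855) = 3*I*sqrt(298095)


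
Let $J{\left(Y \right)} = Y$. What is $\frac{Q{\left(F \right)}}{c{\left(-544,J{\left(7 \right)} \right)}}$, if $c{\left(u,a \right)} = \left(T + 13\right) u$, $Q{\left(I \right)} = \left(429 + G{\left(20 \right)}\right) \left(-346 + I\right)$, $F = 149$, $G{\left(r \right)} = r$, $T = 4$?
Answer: $\frac{88453}{9248} \approx 9.5646$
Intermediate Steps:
$Q{\left(I \right)} = -155354 + 449 I$ ($Q{\left(I \right)} = \left(429 + 20\right) \left(-346 + I\right) = 449 \left(-346 + I\right) = -155354 + 449 I$)
$c{\left(u,a \right)} = 17 u$ ($c{\left(u,a \right)} = \left(4 + 13\right) u = 17 u$)
$\frac{Q{\left(F \right)}}{c{\left(-544,J{\left(7 \right)} \right)}} = \frac{-155354 + 449 \cdot 149}{17 \left(-544\right)} = \frac{-155354 + 66901}{-9248} = \left(-88453\right) \left(- \frac{1}{9248}\right) = \frac{88453}{9248}$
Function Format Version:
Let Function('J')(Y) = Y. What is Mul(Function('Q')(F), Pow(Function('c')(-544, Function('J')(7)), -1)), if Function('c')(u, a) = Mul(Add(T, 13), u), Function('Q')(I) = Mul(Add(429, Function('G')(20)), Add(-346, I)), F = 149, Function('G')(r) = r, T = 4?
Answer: Rational(88453, 9248) ≈ 9.5646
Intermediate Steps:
Function('Q')(I) = Add(-155354, Mul(449, I)) (Function('Q')(I) = Mul(Add(429, 20), Add(-346, I)) = Mul(449, Add(-346, I)) = Add(-155354, Mul(449, I)))
Function('c')(u, a) = Mul(17, u) (Function('c')(u, a) = Mul(Add(4, 13), u) = Mul(17, u))
Mul(Function('Q')(F), Pow(Function('c')(-544, Function('J')(7)), -1)) = Mul(Add(-155354, Mul(449, 149)), Pow(Mul(17, -544), -1)) = Mul(Add(-155354, 66901), Pow(-9248, -1)) = Mul(-88453, Rational(-1, 9248)) = Rational(88453, 9248)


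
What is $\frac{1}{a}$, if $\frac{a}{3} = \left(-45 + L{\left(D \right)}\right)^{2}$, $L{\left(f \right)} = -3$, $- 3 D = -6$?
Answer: $\frac{1}{6912} \approx 0.00014468$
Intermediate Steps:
$D = 2$ ($D = \left(- \frac{1}{3}\right) \left(-6\right) = 2$)
$a = 6912$ ($a = 3 \left(-45 - 3\right)^{2} = 3 \left(-48\right)^{2} = 3 \cdot 2304 = 6912$)
$\frac{1}{a} = \frac{1}{6912}$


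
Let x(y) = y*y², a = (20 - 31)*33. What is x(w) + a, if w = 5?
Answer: -238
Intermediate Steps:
a = -363 (a = -11*33 = -363)
x(y) = y³
x(w) + a = 5³ - 363 = 125 - 363 = -238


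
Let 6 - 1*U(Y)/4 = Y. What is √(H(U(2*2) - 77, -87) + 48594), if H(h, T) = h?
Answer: 5*√1941 ≈ 220.28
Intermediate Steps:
U(Y) = 24 - 4*Y
√(H(U(2*2) - 77, -87) + 48594) = √(((24 - 8*2) - 77) + 48594) = √(((24 - 4*4) - 77) + 48594) = √(((24 - 16) - 77) + 48594) = √((8 - 77) + 48594) = √(-69 + 48594) = √48525 = 5*√1941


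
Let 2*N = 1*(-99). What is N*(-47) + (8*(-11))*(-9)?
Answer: 6237/2 ≈ 3118.5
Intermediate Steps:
N = -99/2 (N = (1*(-99))/2 = (1/2)*(-99) = -99/2 ≈ -49.500)
N*(-47) + (8*(-11))*(-9) = -99/2*(-47) + (8*(-11))*(-9) = 4653/2 - 88*(-9) = 4653/2 + 792 = 6237/2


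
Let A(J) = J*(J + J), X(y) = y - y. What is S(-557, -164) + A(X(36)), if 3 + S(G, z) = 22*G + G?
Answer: -12814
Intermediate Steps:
X(y) = 0
A(J) = 2*J² (A(J) = J*(2*J) = 2*J²)
S(G, z) = -3 + 23*G (S(G, z) = -3 + (22*G + G) = -3 + 23*G)
S(-557, -164) + A(X(36)) = (-3 + 23*(-557)) + 2*0² = (-3 - 12811) + 2*0 = -12814 + 0 = -12814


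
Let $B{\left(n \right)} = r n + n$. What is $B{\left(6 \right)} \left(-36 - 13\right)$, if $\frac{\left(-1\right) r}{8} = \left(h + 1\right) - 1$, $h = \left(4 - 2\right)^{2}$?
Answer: $9114$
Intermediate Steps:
$h = 4$ ($h = 2^{2} = 4$)
$r = -32$ ($r = - 8 \left(\left(4 + 1\right) - 1\right) = - 8 \left(5 - 1\right) = \left(-8\right) 4 = -32$)
$B{\left(n \right)} = - 31 n$ ($B{\left(n \right)} = - 32 n + n = - 31 n$)
$B{\left(6 \right)} \left(-36 - 13\right) = \left(-31\right) 6 \left(-36 - 13\right) = \left(-186\right) \left(-49\right) = 9114$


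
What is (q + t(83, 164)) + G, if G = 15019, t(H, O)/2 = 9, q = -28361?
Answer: -13324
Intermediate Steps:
t(H, O) = 18 (t(H, O) = 2*9 = 18)
(q + t(83, 164)) + G = (-28361 + 18) + 15019 = -28343 + 15019 = -13324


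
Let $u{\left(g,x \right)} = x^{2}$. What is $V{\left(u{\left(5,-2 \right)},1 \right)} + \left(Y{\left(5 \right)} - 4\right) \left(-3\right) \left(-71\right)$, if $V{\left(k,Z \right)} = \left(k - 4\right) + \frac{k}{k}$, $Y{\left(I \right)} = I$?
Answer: $214$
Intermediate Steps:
$V{\left(k,Z \right)} = -3 + k$ ($V{\left(k,Z \right)} = \left(-4 + k\right) + 1 = -3 + k$)
$V{\left(u{\left(5,-2 \right)},1 \right)} + \left(Y{\left(5 \right)} - 4\right) \left(-3\right) \left(-71\right) = \left(-3 + \left(-2\right)^{2}\right) + \left(5 - 4\right) \left(-3\right) \left(-71\right) = \left(-3 + 4\right) + 1 \left(-3\right) \left(-71\right) = 1 - -213 = 1 + 213 = 214$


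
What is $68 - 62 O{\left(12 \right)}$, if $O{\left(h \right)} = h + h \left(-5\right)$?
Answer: $3044$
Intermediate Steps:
$O{\left(h \right)} = - 4 h$ ($O{\left(h \right)} = h - 5 h = - 4 h$)
$68 - 62 O{\left(12 \right)} = 68 - 62 \left(\left(-4\right) 12\right) = 68 - -2976 = 68 + 2976 = 3044$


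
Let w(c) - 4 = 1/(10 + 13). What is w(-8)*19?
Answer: 1767/23 ≈ 76.826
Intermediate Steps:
w(c) = 93/23 (w(c) = 4 + 1/(10 + 13) = 4 + 1/23 = 93/23)
w(-8)*19 = (93/23)*19 = 1767/23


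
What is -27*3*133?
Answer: -10773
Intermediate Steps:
-27*3*133 = -81*133 = -10773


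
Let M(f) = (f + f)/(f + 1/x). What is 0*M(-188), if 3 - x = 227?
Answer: 0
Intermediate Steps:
x = -224 (x = 3 - 1*227 = 3 - 227 = -224)
M(f) = 2*f/(-1/224 + f) (M(f) = (f + f)/(f + 1/(-224)) = (2*f)/(f - 1/224) = (2*f)/(-1/224 + f) = 2*f/(-1/224 + f))
0*M(-188) = 0*(448*(-188)/(-1 + 224*(-188))) = 0*(448*(-188)/(-1 - 42112)) = 0*(448*(-188)/(-42113)) = 0*(448*(-188)*(-1/42113)) = 0*(84224/42113) = 0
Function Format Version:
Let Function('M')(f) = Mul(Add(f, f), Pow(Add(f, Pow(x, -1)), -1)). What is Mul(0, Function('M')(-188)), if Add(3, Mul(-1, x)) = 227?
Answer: 0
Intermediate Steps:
x = -224 (x = Add(3, Mul(-1, 227)) = Add(3, -227) = -224)
Function('M')(f) = Mul(2, f, Pow(Add(Rational(-1, 224), f), -1)) (Function('M')(f) = Mul(Add(f, f), Pow(Add(f, Pow(-224, -1)), -1)) = Mul(Mul(2, f), Pow(Add(f, Rational(-1, 224)), -1)) = Mul(Mul(2, f), Pow(Add(Rational(-1, 224), f), -1)) = Mul(2, f, Pow(Add(Rational(-1, 224), f), -1)))
Mul(0, Function('M')(-188)) = Mul(0, Mul(448, -188, Pow(Add(-1, Mul(224, -188)), -1))) = Mul(0, Mul(448, -188, Pow(Add(-1, -42112), -1))) = Mul(0, Mul(448, -188, Pow(-42113, -1))) = Mul(0, Mul(448, -188, Rational(-1, 42113))) = Mul(0, Rational(84224, 42113)) = 0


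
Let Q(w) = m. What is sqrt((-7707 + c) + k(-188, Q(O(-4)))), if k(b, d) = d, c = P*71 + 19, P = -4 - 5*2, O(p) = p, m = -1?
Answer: I*sqrt(8683) ≈ 93.183*I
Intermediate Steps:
P = -14 (P = -4 - 10 = -14)
Q(w) = -1
c = -975 (c = -14*71 + 19 = -994 + 19 = -975)
sqrt((-7707 + c) + k(-188, Q(O(-4)))) = sqrt((-7707 - 975) - 1) = sqrt(-8682 - 1) = sqrt(-8683) = I*sqrt(8683)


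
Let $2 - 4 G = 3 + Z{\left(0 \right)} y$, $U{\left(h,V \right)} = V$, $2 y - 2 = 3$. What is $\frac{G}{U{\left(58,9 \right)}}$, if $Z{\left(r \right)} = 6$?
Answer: $- \frac{4}{9} \approx -0.44444$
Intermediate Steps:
$y = \frac{5}{2}$ ($y = 1 + \frac{1}{2} \cdot 3 = 1 + \frac{3}{2} = \frac{5}{2} \approx 2.5$)
$G = -4$ ($G = \frac{1}{2} - \frac{3 + 6 \cdot \frac{5}{2}}{4} = \frac{1}{2} - \frac{3 + 15}{4} = \frac{1}{2} - \frac{9}{2} = -4$)
$\frac{G}{U{\left(58,9 \right)}} = - \frac{4}{9}$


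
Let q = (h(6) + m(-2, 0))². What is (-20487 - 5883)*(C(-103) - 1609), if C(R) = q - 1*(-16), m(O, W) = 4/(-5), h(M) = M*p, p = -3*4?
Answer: -488746854/5 ≈ -9.7749e+7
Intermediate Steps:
p = -12
h(M) = -12*M (h(M) = M*(-12) = -12*M)
m(O, W) = -⅘ (m(O, W) = 4*(-⅕) = -⅘)
q = 132496/25 (q = (-12*6 - ⅘)² = (-72 - ⅘)² = (-364/5)² = 132496/25 ≈ 5299.8)
C(R) = 132896/25 (C(R) = 132496/25 - 1*(-16) = 132496/25 + 16 = 132896/25)
(-20487 - 5883)*(C(-103) - 1609) = (-20487 - 5883)*(132896/25 - 1609) = -26370*92671/25 = -488746854/5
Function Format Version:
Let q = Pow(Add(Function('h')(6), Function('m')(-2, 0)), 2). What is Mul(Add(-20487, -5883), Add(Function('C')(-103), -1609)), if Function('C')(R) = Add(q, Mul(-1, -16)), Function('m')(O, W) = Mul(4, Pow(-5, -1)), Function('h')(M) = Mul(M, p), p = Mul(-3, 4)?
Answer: Rational(-488746854, 5) ≈ -9.7749e+7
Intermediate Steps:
p = -12
Function('h')(M) = Mul(-12, M) (Function('h')(M) = Mul(M, -12) = Mul(-12, M))
Function('m')(O, W) = Rational(-4, 5) (Function('m')(O, W) = Mul(4, Rational(-1, 5)) = Rational(-4, 5))
q = Rational(132496, 25) (q = Pow(Add(Mul(-12, 6), Rational(-4, 5)), 2) = Pow(Add(-72, Rational(-4, 5)), 2) = Pow(Rational(-364, 5), 2) = Rational(132496, 25) ≈ 5299.8)
Function('C')(R) = Rational(132896, 25) (Function('C')(R) = Add(Rational(132496, 25), Mul(-1, -16)) = Add(Rational(132496, 25), 16) = Rational(132896, 25))
Mul(Add(-20487, -5883), Add(Function('C')(-103), -1609)) = Mul(Add(-20487, -5883), Add(Rational(132896, 25), -1609)) = Mul(-26370, Rational(92671, 25)) = Rational(-488746854, 5)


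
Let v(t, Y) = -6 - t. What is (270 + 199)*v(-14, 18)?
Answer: 3752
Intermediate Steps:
(270 + 199)*v(-14, 18) = (270 + 199)*(-6 - 1*(-14)) = 469*(-6 + 14) = 469*8 = 3752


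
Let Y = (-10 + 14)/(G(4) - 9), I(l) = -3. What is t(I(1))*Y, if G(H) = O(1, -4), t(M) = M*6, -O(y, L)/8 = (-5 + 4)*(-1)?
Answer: 72/17 ≈ 4.2353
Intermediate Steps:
O(y, L) = -8 (O(y, L) = -8*(-5 + 4)*(-1) = -(-8)*(-1) = -8*1 = -8)
t(M) = 6*M
G(H) = -8
Y = -4/17 (Y = (-10 + 14)/(-8 - 9) = 4/(-17) = 4*(-1/17) = -4/17 ≈ -0.23529)
t(I(1))*Y = (6*(-3))*(-4/17) = -18*(-4/17) = 72/17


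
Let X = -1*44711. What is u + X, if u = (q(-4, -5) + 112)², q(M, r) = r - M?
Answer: -32390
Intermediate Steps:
X = -44711
u = 12321 (u = ((-5 - 1*(-4)) + 112)² = ((-5 + 4) + 112)² = (-1 + 112)² = 111² = 12321)
u + X = 12321 - 44711 = -32390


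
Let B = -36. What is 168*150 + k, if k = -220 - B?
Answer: 25016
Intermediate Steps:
k = -184 (k = -220 - 1*(-36) = -220 + 36 = -184)
168*150 + k = 168*150 - 184 = 25200 - 184 = 25016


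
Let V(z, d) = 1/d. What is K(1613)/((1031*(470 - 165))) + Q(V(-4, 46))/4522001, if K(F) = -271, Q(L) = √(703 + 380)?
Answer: -271/314455 + 19*√3/4522001 ≈ -0.00085453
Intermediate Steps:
Q(L) = 19*√3 (Q(L) = √1083 = 19*√3)
K(1613)/((1031*(470 - 165))) + Q(V(-4, 46))/4522001 = -271*1/(1031*(470 - 165)) + (19*√3)/4522001 = -271/(1031*305) + (19*√3)*(1/4522001) = -271/314455 + 19*√3/4522001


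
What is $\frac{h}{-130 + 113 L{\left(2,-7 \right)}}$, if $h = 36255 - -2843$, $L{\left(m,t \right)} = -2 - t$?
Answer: $\frac{39098}{435} \approx 89.88$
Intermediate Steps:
$h = 39098$ ($h = 36255 + 2843 = 39098$)
$\frac{h}{-130 + 113 L{\left(2,-7 \right)}} = \frac{39098}{-130 + 113 \left(-2 - -7\right)} = \frac{39098}{-130 + 113 \left(-2 + 7\right)} = \frac{39098}{-130 + 113 \cdot 5} = \frac{39098}{-130 + 565} = \frac{39098}{435}$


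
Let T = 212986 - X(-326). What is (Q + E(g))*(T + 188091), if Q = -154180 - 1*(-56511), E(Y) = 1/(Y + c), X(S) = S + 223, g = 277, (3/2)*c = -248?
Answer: -2625250670432/67 ≈ -3.9183e+10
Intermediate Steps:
c = -496/3 (c = (2/3)*(-248) = -496/3 ≈ -165.33)
X(S) = 223 + S
E(Y) = 1/(-496/3 + Y) (E(Y) = 1/(Y - 496/3) = 1/(-496/3 + Y))
T = 213089 (T = 212986 - (223 - 326) = 212986 - 1*(-103) = 212986 + 103 = 213089)
Q = -97669 (Q = -154180 + 56511 = -97669)
(Q + E(g))*(T + 188091) = (-97669 + 3/(-496 + 3*277))*(213089 + 188091) = (-97669 + 3/(-496 + 831))*401180 = (-97669 + 3/335)*401180 = -32719112/335*401180 = -2625250670432/67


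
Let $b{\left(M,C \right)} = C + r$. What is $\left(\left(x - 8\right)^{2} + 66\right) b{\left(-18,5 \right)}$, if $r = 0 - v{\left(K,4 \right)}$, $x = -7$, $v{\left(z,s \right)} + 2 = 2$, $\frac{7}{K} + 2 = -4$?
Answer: $1455$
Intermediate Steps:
$K = - \frac{7}{6}$ ($K = \frac{7}{-2 - 4} = \frac{7}{-6} = 7 \left(- \frac{1}{6}\right) = - \frac{7}{6} \approx -1.1667$)
$v{\left(z,s \right)} = 0$ ($v{\left(z,s \right)} = -2 + 2 = 0$)
$r = 0$ ($r = 0 - 0 = 0 + 0 = 0$)
$b{\left(M,C \right)} = C$ ($b{\left(M,C \right)} = C + 0 = C$)
$\left(\left(x - 8\right)^{2} + 66\right) b{\left(-18,5 \right)} = \left(\left(-7 - 8\right)^{2} + 66\right) 5 = \left(\left(-15\right)^{2} + 66\right) 5 = \left(225 + 66\right) 5 = 291 \cdot 5 = 1455$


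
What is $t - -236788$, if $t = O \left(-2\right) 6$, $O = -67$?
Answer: $237592$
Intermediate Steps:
$t = 804$ ($t = \left(-67\right) \left(-2\right) 6 = 134 \cdot 6 = 804$)
$t - -236788 = 804 - -236788 = 804 + 236788 = 237592$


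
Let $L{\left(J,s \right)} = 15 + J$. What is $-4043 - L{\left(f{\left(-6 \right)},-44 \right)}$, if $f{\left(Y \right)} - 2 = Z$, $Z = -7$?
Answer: $-4053$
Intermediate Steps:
$f{\left(Y \right)} = -5$ ($f{\left(Y \right)} = 2 - 7 = -5$)
$-4043 - L{\left(f{\left(-6 \right)},-44 \right)} = -4043 - \left(15 - 5\right) = -4043 - 10 = -4053$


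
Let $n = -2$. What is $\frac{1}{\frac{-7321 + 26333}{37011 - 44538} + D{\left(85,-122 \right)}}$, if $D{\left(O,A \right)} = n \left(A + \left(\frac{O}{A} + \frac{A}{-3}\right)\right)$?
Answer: $\frac{459147}{74167975} \approx 0.0061906$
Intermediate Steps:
$D{\left(O,A \right)} = - \frac{4 A}{3} - \frac{2 O}{A}$ ($D{\left(O,A \right)} = - 2 \left(A + \left(\frac{O}{A} + \frac{A}{-3}\right)\right) = - 2 \left(A + \left(\frac{O}{A} + A \left(- \frac{1}{3}\right)\right)\right) = - 2 \left(A - \left(\frac{A}{3} - \frac{O}{A}\right)\right) = - 2 \left(\frac{2 A}{3} + \frac{O}{A}\right) = - \frac{4 A}{3} - \frac{2 O}{A}$)
$\frac{1}{\frac{-7321 + 26333}{37011 - 44538} + D{\left(85,-122 \right)}} = \frac{1}{\frac{-7321 + 26333}{37011 - 44538} - \left(- \frac{488}{3} + \frac{170}{-122}\right)} = \frac{1}{\frac{19012}{-7527} + \left(\frac{488}{3} - 170 \left(- \frac{1}{122}\right)\right)} = \frac{1}{19012 \left(- \frac{1}{7527}\right) + \left(\frac{488}{3} + \frac{85}{61}\right)} = \frac{1}{- \frac{19012}{7527} + \frac{30023}{183}} = \frac{1}{\frac{74167975}{459147}} = \frac{459147}{74167975}$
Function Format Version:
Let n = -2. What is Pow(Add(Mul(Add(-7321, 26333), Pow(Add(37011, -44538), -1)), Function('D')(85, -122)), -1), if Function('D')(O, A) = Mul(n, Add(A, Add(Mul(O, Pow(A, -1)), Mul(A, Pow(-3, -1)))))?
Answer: Rational(459147, 74167975) ≈ 0.0061906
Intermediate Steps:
Function('D')(O, A) = Add(Mul(Rational(-4, 3), A), Mul(-2, O, Pow(A, -1))) (Function('D')(O, A) = Mul(-2, Add(A, Add(Mul(O, Pow(A, -1)), Mul(A, Pow(-3, -1))))) = Mul(-2, Add(A, Add(Mul(O, Pow(A, -1)), Mul(A, Rational(-1, 3))))) = Mul(-2, Add(A, Add(Mul(O, Pow(A, -1)), Mul(Rational(-1, 3), A)))) = Mul(-2, Add(A, Add(Mul(Rational(-1, 3), A), Mul(O, Pow(A, -1))))) = Mul(-2, Add(Mul(Rational(2, 3), A), Mul(O, Pow(A, -1)))) = Add(Mul(Rational(-4, 3), A), Mul(-2, O, Pow(A, -1))))
Pow(Add(Mul(Add(-7321, 26333), Pow(Add(37011, -44538), -1)), Function('D')(85, -122)), -1) = Pow(Add(Mul(Add(-7321, 26333), Pow(Add(37011, -44538), -1)), Add(Mul(Rational(-4, 3), -122), Mul(-2, 85, Pow(-122, -1)))), -1) = Pow(Add(Mul(19012, Pow(-7527, -1)), Add(Rational(488, 3), Mul(-2, 85, Rational(-1, 122)))), -1) = Pow(Add(Mul(19012, Rational(-1, 7527)), Add(Rational(488, 3), Rational(85, 61))), -1) = Pow(Add(Rational(-19012, 7527), Rational(30023, 183)), -1) = Pow(Rational(74167975, 459147), -1) = Rational(459147, 74167975)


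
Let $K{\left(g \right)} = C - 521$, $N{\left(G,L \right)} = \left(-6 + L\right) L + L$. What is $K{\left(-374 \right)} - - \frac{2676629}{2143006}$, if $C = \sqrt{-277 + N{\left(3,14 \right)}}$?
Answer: $- \frac{1113829497}{2143006} + i \sqrt{151} \approx -519.75 + 12.288 i$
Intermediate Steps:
$N{\left(G,L \right)} = L + L \left(-6 + L\right)$ ($N{\left(G,L \right)} = L \left(-6 + L\right) + L = L + L \left(-6 + L\right)$)
$C = i \sqrt{151}$ ($C = \sqrt{-277 + 14 \left(-5 + 14\right)} = \sqrt{-277 + 14 \cdot 9} = \sqrt{-277 + 126} = \sqrt{-151} = i \sqrt{151} \approx 12.288 i$)
$K{\left(g \right)} = -521 + i \sqrt{151}$ ($K{\left(g \right)} = i \sqrt{151} - 521 = -521 + i \sqrt{151}$)
$K{\left(-374 \right)} - - \frac{2676629}{2143006} = \left(-521 + i \sqrt{151}\right) - - \frac{2676629}{2143006} = \left(-521 + i \sqrt{151}\right) + \frac{2676629}{2143006} = - \frac{1113829497}{2143006} + i \sqrt{151}$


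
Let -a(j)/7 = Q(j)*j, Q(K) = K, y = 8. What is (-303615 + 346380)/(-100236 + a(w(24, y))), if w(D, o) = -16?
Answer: -42765/102028 ≈ -0.41915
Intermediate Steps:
a(j) = -7*j² (a(j) = -7*j*j = -7*j²)
(-303615 + 346380)/(-100236 + a(w(24, y))) = (-303615 + 346380)/(-100236 - 7*(-16)²) = 42765/(-100236 - 7*256) = 42765/(-100236 - 1792) = 42765/(-102028) = 42765*(-1/102028) = -42765/102028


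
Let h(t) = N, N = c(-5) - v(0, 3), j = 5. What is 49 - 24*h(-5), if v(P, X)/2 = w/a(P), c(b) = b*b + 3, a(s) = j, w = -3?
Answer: -3259/5 ≈ -651.80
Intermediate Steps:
a(s) = 5
c(b) = 3 + b² (c(b) = b² + 3 = 3 + b²)
v(P, X) = -6/5 (v(P, X) = 2*(-3/5) = 2*(-3*⅕) = 2*(-⅗) = -6/5)
N = 146/5 (N = (3 + (-5)²) - 1*(-6/5) = (3 + 25) + 6/5 = 28 + 6/5 = 146/5 ≈ 29.200)
h(t) = 146/5
49 - 24*h(-5) = 49 - 24*146/5 = 49 - 3504/5 = -3259/5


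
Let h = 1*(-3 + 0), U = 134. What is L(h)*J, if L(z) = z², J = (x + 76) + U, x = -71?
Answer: 1251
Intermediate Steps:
J = 139 (J = (-71 + 76) + 134 = 5 + 134 = 139)
h = -3 (h = 1*(-3) = -3)
L(h)*J = (-3)²*139 = 9*139 = 1251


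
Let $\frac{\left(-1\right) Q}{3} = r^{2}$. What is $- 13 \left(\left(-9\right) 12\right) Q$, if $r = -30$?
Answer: $-3790800$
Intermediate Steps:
$Q = -2700$ ($Q = - 3 \left(-30\right)^{2} = \left(-3\right) 900 = -2700$)
$- 13 \left(\left(-9\right) 12\right) Q = - 13 \left(\left(-9\right) 12\right) \left(-2700\right) = \left(-13\right) \left(-108\right) \left(-2700\right) = 1404 \left(-2700\right) = -3790800$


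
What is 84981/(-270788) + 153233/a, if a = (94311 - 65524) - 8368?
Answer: 5679775795/789888596 ≈ 7.1906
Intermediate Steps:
a = 20419 (a = 28787 - 8368 = 20419)
84981/(-270788) + 153233/a = 84981/(-270788) + 153233/20419 = 84981*(-1/270788) + 153233*(1/20419) = -84981/270788 + 153233/20419 = 5679775795/789888596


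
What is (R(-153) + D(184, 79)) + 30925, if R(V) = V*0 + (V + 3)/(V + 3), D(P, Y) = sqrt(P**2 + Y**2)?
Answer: 30926 + sqrt(40097) ≈ 31126.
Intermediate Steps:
R(V) = 1 (R(V) = 0 + (3 + V)/(3 + V) = 0 + 1 = 1)
(R(-153) + D(184, 79)) + 30925 = (1 + sqrt(184**2 + 79**2)) + 30925 = (1 + sqrt(33856 + 6241)) + 30925 = (1 + sqrt(40097)) + 30925 = 30926 + sqrt(40097)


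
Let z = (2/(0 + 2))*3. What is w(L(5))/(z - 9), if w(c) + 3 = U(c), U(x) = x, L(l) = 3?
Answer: 0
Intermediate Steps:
w(c) = -3 + c
z = 3 (z = (2/2)*3 = ((1/2)*2)*3 = 1*3 = 3)
w(L(5))/(z - 9) = (-3 + 3)/(3 - 9) = 0/(-6) = 0*(-1/6) = 0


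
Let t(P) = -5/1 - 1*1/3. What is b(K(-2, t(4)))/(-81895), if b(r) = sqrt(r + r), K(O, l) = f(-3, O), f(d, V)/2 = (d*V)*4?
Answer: -4*sqrt(6)/81895 ≈ -0.00011964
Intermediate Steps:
f(d, V) = 8*V*d (f(d, V) = 2*((d*V)*4) = 2*((V*d)*4) = 2*(4*V*d) = 8*V*d)
t(P) = -16/3 (t(P) = -5*1 - 1*1/3 = -5 - 1/3 = -16/3)
K(O, l) = -24*O (K(O, l) = 8*O*(-3) = -24*O)
b(r) = sqrt(2)*sqrt(r) (b(r) = sqrt(2*r) = sqrt(2)*sqrt(r))
b(K(-2, t(4)))/(-81895) = (sqrt(2)*sqrt(-24*(-2)))/(-81895) = (sqrt(2)*sqrt(48))*(-1/81895) = (sqrt(2)*(4*sqrt(3)))*(-1/81895) = (4*sqrt(6))*(-1/81895) = -4*sqrt(6)/81895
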